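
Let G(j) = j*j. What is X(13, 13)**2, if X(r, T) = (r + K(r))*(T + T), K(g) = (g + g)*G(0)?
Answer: 114244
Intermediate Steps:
G(j) = j**2
K(g) = 0 (K(g) = (g + g)*0**2 = (2*g)*0 = 0)
X(r, T) = 2*T*r (X(r, T) = (r + 0)*(T + T) = r*(2*T) = 2*T*r)
X(13, 13)**2 = (2*13*13)**2 = 338**2 = 114244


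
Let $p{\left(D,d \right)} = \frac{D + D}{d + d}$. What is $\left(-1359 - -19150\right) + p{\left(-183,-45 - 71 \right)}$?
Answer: $\frac{2063939}{116} \approx 17793.0$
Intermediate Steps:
$p{\left(D,d \right)} = \frac{D}{d}$ ($p{\left(D,d \right)} = \frac{2 D}{2 d} = 2 D \frac{1}{2 d} = \frac{D}{d}$)
$\left(-1359 - -19150\right) + p{\left(-183,-45 - 71 \right)} = \left(-1359 - -19150\right) - \frac{183}{-45 - 71} = \left(-1359 + 19150\right) - \frac{183}{-45 - 71} = 17791 - \frac{183}{-116} = 17791 - - \frac{183}{116} = 17791 + \frac{183}{116} = \frac{2063939}{116}$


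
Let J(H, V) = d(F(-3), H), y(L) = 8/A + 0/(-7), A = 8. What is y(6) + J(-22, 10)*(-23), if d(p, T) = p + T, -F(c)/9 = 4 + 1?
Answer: 1542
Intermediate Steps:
F(c) = -45 (F(c) = -9*(4 + 1) = -9*5 = -45)
y(L) = 1 (y(L) = 8/8 + 0/(-7) = 8*(⅛) + 0*(-⅐) = 1 + 0 = 1)
d(p, T) = T + p
J(H, V) = -45 + H (J(H, V) = H - 45 = -45 + H)
y(6) + J(-22, 10)*(-23) = 1 + (-45 - 22)*(-23) = 1 - 67*(-23) = 1 + 1541 = 1542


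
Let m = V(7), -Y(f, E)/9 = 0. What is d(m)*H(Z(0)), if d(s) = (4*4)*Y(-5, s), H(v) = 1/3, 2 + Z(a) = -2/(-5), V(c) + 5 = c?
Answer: 0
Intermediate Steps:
Y(f, E) = 0 (Y(f, E) = -9*0 = 0)
V(c) = -5 + c
m = 2 (m = -5 + 7 = 2)
Z(a) = -8/5 (Z(a) = -2 - 2/(-5) = -2 - 2*(-⅕) = -2 + ⅖ = -8/5)
H(v) = ⅓ (H(v) = 1*(⅓) = ⅓)
d(s) = 0 (d(s) = (4*4)*0 = 16*0 = 0)
d(m)*H(Z(0)) = 0*(⅓) = 0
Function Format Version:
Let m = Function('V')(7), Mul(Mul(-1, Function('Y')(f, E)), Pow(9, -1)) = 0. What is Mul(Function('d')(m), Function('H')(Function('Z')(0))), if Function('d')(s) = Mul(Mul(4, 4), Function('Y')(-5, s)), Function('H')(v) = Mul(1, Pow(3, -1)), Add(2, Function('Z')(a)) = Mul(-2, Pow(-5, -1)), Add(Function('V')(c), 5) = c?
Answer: 0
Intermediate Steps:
Function('Y')(f, E) = 0 (Function('Y')(f, E) = Mul(-9, 0) = 0)
Function('V')(c) = Add(-5, c)
m = 2 (m = Add(-5, 7) = 2)
Function('Z')(a) = Rational(-8, 5) (Function('Z')(a) = Add(-2, Mul(-2, Pow(-5, -1))) = Add(-2, Mul(-2, Rational(-1, 5))) = Add(-2, Rational(2, 5)) = Rational(-8, 5))
Function('H')(v) = Rational(1, 3) (Function('H')(v) = Mul(1, Rational(1, 3)) = Rational(1, 3))
Function('d')(s) = 0 (Function('d')(s) = Mul(Mul(4, 4), 0) = Mul(16, 0) = 0)
Mul(Function('d')(m), Function('H')(Function('Z')(0))) = Mul(0, Rational(1, 3)) = 0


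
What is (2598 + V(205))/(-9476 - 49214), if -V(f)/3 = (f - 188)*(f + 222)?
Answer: 19179/58690 ≈ 0.32678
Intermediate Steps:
V(f) = -3*(-188 + f)*(222 + f) (V(f) = -3*(f - 188)*(f + 222) = -3*(-188 + f)*(222 + f))
(2598 + V(205))/(-9476 - 49214) = (2598 + (125208 - 102*205 - 3*205²))/(-9476 - 49214) = (2598 + (125208 - 20910 - 3*42025))/(-58690) = (2598 + (125208 - 20910 - 126075))*(-1/58690) = (2598 - 21777)*(-1/58690) = -19179*(-1/58690) = 19179/58690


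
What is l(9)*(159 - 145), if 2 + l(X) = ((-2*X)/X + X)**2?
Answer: 658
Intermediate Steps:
l(X) = -2 + (-2 + X)**2 (l(X) = -2 + ((-2*X)/X + X)**2 = -2 + (-2 + X)**2)
l(9)*(159 - 145) = (-2 + (-2 + 9)**2)*(159 - 145) = (-2 + 7**2)*14 = (-2 + 49)*14 = 47*14 = 658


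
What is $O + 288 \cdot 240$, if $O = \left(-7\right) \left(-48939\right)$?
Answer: $411693$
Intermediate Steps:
$O = 342573$
$O + 288 \cdot 240 = 342573 + 288 \cdot 240 = 342573 + 69120 = 411693$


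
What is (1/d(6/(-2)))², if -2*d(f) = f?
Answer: 4/9 ≈ 0.44444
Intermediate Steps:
d(f) = -f/2
(1/d(6/(-2)))² = (1/(-3/(-2)))² = (1/(-3*(-1)/2))² = (1/(-½*(-3)))² = (1/(3/2))² = (⅔)² = 4/9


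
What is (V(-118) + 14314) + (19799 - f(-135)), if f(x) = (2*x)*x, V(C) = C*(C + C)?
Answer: 25511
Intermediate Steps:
V(C) = 2*C**2 (V(C) = C*(2*C) = 2*C**2)
f(x) = 2*x**2
(V(-118) + 14314) + (19799 - f(-135)) = (2*(-118)**2 + 14314) + (19799 - 2*(-135)**2) = (2*13924 + 14314) + (19799 - 2*18225) = (27848 + 14314) + (19799 - 1*36450) = 42162 + (19799 - 36450) = 42162 - 16651 = 25511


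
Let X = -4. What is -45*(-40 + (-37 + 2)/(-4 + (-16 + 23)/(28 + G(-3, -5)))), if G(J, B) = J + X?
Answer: 15075/11 ≈ 1370.5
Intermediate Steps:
G(J, B) = -4 + J (G(J, B) = J - 4 = -4 + J)
-45*(-40 + (-37 + 2)/(-4 + (-16 + 23)/(28 + G(-3, -5)))) = -45*(-40 + (-37 + 2)/(-4 + (-16 + 23)/(28 + (-4 - 3)))) = -45*(-40 - 35/(-4 + 7/(28 - 7))) = -45*(-40 - 35/(-4 + 7/21)) = -45*(-40 - 35/(-4 + 7*(1/21))) = -45*(-40 - 35/(-4 + ⅓)) = -45*(-40 - 35/(-11/3)) = -45*(-40 - 35*(-3/11)) = -45*(-40 + 105/11) = -45*(-335/11) = 15075/11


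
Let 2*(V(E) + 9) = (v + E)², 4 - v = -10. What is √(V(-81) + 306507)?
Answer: √1234970/2 ≈ 555.65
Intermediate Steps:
v = 14 (v = 4 - 1*(-10) = 4 + 10 = 14)
V(E) = -9 + (14 + E)²/2
√(V(-81) + 306507) = √((-9 + (14 - 81)²/2) + 306507) = √((-9 + (½)*(-67)²) + 306507) = √((-9 + (½)*4489) + 306507) = √((-9 + 4489/2) + 306507) = √(4471/2 + 306507) = √(617485/2) = √1234970/2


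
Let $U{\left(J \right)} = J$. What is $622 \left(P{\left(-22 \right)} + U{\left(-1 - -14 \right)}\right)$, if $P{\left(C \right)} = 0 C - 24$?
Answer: $-6842$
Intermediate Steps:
$P{\left(C \right)} = -24$ ($P{\left(C \right)} = 0 - 24 = -24$)
$622 \left(P{\left(-22 \right)} + U{\left(-1 - -14 \right)}\right) = 622 \left(-24 - -13\right) = 622 \left(-24 + \left(-1 + 14\right)\right) = 622 \left(-24 + 13\right) = 622 \left(-11\right) = -6842$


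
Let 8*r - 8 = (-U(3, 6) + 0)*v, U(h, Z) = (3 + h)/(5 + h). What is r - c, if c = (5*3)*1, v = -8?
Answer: -53/4 ≈ -13.250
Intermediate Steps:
U(h, Z) = (3 + h)/(5 + h)
c = 15 (c = 15*1 = 15)
r = 7/4 (r = 1 + ((-(3 + 3)/(5 + 3) + 0)*(-8))/8 = 1 + ((-6/8 + 0)*(-8))/8 = 1 + ((-1*3/4 + 0)*(-8))/8 = 1 + ((-3/4 + 0)*(-8))/8 = 1 + (-3/4*(-8))/8 = 1 + (1/8)*6 = 1 + 3/4 = 7/4 ≈ 1.7500)
r - c = 7/4 - 1*15 = 7/4 - 15 = -53/4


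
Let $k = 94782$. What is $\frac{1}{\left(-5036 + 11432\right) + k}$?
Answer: $\frac{1}{101178} \approx 9.8836 \cdot 10^{-6}$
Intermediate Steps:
$\frac{1}{\left(-5036 + 11432\right) + k} = \frac{1}{\left(-5036 + 11432\right) + 94782} = \frac{1}{6396 + 94782} = \frac{1}{101178}$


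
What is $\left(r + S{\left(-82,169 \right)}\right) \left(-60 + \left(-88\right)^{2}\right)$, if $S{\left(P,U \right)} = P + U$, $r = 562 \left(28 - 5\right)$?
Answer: $99991892$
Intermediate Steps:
$r = 12926$ ($r = 562 \cdot 23 = 12926$)
$\left(r + S{\left(-82,169 \right)}\right) \left(-60 + \left(-88\right)^{2}\right) = \left(12926 + \left(-82 + 169\right)\right) \left(-60 + \left(-88\right)^{2}\right) = \left(12926 + 87\right) \left(-60 + 7744\right) = 13013 \cdot 7684 = 99991892$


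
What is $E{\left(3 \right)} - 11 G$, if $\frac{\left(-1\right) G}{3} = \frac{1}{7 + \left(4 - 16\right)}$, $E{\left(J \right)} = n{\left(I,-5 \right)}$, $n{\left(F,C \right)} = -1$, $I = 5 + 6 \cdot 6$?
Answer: $- \frac{38}{5} \approx -7.6$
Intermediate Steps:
$I = 41$ ($I = 5 + 36 = 41$)
$E{\left(J \right)} = -1$
$G = \frac{3}{5}$ ($G = - \frac{3}{7 + \left(4 - 16\right)} = - \frac{3}{7 - 12} = - \frac{3}{-5} = \left(-3\right) \left(- \frac{1}{5}\right) = \frac{3}{5} \approx 0.6$)
$E{\left(3 \right)} - 11 G = -1 - \frac{33}{5} = - \frac{38}{5}$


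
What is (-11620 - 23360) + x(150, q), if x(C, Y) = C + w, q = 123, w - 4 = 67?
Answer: -34759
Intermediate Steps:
w = 71 (w = 4 + 67 = 71)
x(C, Y) = 71 + C (x(C, Y) = C + 71 = 71 + C)
(-11620 - 23360) + x(150, q) = (-11620 - 23360) + (71 + 150) = -34980 + 221 = -34759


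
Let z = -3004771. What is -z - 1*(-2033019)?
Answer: 5037790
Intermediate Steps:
-z - 1*(-2033019) = -1*(-3004771) - 1*(-2033019) = 3004771 + 2033019 = 5037790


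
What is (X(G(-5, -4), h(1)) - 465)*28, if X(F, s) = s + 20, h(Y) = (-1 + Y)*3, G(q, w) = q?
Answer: -12460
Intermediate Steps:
h(Y) = -3 + 3*Y
X(F, s) = 20 + s
(X(G(-5, -4), h(1)) - 465)*28 = ((20 + (-3 + 3*1)) - 465)*28 = ((20 + (-3 + 3)) - 465)*28 = ((20 + 0) - 465)*28 = (20 - 465)*28 = -445*28 = -12460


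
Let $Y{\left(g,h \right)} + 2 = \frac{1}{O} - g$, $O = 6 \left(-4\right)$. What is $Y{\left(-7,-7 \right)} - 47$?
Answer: $- \frac{1009}{24} \approx -42.042$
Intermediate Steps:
$O = -24$
$Y{\left(g,h \right)} = - \frac{49}{24} - g$ ($Y{\left(g,h \right)} = -2 - \left(\frac{1}{24} + g\right) = - \frac{49}{24} - g$)
$Y{\left(-7,-7 \right)} - 47 = \left(- \frac{49}{24} - -7\right) - 47 = \left(- \frac{49}{24} + 7\right) - 47 = \frac{119}{24} - 47 = - \frac{1009}{24}$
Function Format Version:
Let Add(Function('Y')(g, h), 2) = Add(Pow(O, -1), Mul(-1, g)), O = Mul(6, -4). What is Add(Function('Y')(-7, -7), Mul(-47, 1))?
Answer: Rational(-1009, 24) ≈ -42.042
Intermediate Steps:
O = -24
Function('Y')(g, h) = Add(Rational(-49, 24), Mul(-1, g)) (Function('Y')(g, h) = Add(-2, Add(Pow(-24, -1), Mul(-1, g))) = Add(-2, Add(Rational(-1, 24), Mul(-1, g))) = Add(Rational(-49, 24), Mul(-1, g)))
Add(Function('Y')(-7, -7), Mul(-47, 1)) = Add(Add(Rational(-49, 24), Mul(-1, -7)), Mul(-47, 1)) = Add(Add(Rational(-49, 24), 7), -47) = Add(Rational(119, 24), -47) = Rational(-1009, 24)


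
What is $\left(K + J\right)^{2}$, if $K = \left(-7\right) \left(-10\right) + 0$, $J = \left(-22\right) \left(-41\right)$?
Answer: $944784$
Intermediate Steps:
$J = 902$
$K = 70$ ($K = 70 + 0 = 70$)
$\left(K + J\right)^{2} = \left(70 + 902\right)^{2} = 972^{2} = 944784$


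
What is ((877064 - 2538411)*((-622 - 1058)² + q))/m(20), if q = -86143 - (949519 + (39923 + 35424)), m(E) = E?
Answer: -2843214303677/20 ≈ -1.4216e+11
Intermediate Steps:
q = -1111009 (q = -86143 - (949519 + 75347) = -86143 - 1*1024866 = -86143 - 1024866 = -1111009)
((877064 - 2538411)*((-622 - 1058)² + q))/m(20) = ((877064 - 2538411)*((-622 - 1058)² - 1111009))/20 = -1661347*((-1680)² - 1111009)*(1/20) = -1661347*(2822400 - 1111009)*(1/20) = -1661347*1711391*(1/20) = -2843214303677*1/20 = -2843214303677/20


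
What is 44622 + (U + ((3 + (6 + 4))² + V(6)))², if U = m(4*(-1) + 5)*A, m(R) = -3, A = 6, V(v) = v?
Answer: 69271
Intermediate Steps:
U = -18 (U = -3*6 = -18)
44622 + (U + ((3 + (6 + 4))² + V(6)))² = 44622 + (-18 + ((3 + (6 + 4))² + 6))² = 44622 + (-18 + ((3 + 10)² + 6))² = 44622 + (-18 + (13² + 6))² = 44622 + (-18 + (169 + 6))² = 44622 + (-18 + 175)² = 44622 + 157² = 44622 + 24649 = 69271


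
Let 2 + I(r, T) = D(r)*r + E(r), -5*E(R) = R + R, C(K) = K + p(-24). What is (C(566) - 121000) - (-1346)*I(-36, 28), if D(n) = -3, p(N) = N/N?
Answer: 208127/5 ≈ 41625.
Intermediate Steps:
p(N) = 1
C(K) = 1 + K (C(K) = K + 1 = 1 + K)
E(R) = -2*R/5 (E(R) = -(R + R)/5 = -2*R/5)
I(r, T) = -2 - 17*r/5 (I(r, T) = -2 + (-3*r - 2*r/5) = -2 - 17*r/5)
(C(566) - 121000) - (-1346)*I(-36, 28) = ((1 + 566) - 121000) - (-1346)*(-2 - 17/5*(-36)) = (567 - 121000) - (-1346)*(-2 + 612/5) = -120433 - (-1346)*602/5 = -120433 - 1*(-810292/5) = -120433 + 810292/5 = 208127/5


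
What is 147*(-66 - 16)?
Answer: -12054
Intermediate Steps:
147*(-66 - 16) = 147*(-82) = -12054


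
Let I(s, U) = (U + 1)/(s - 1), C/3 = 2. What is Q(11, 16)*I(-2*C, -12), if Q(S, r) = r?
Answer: 176/13 ≈ 13.538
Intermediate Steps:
C = 6 (C = 3*2 = 6)
I(s, U) = (1 + U)/(-1 + s)
Q(11, 16)*I(-2*C, -12) = 16*((1 - 12)/(-1 - 2*6)) = 16*(-11/(-1 - 12)) = 16*(-11/(-13)) = 16*(-1/13*(-11)) = 16*(11/13) = 176/13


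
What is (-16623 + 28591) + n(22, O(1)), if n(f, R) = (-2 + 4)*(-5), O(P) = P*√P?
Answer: 11958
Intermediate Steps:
O(P) = P^(3/2)
n(f, R) = -10 (n(f, R) = 2*(-5) = -10)
(-16623 + 28591) + n(22, O(1)) = (-16623 + 28591) - 10 = 11968 - 10 = 11958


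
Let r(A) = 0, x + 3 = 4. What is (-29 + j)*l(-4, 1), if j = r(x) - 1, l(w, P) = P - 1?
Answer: 0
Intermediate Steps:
x = 1 (x = -3 + 4 = 1)
l(w, P) = -1 + P
j = -1 (j = 0 - 1 = -1)
(-29 + j)*l(-4, 1) = (-29 - 1)*(-1 + 1) = -30*0 = 0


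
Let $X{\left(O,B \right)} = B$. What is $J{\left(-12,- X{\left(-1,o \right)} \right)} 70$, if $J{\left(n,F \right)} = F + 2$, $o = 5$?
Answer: $-210$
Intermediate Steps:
$J{\left(n,F \right)} = 2 + F$
$J{\left(-12,- X{\left(-1,o \right)} \right)} 70 = \left(2 - 5\right) 70 = \left(-3\right) 70 = -210$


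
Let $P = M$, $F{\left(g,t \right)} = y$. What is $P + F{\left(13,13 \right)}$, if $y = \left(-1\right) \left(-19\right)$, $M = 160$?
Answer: $179$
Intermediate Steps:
$y = 19$
$F{\left(g,t \right)} = 19$
$P = 160$
$P + F{\left(13,13 \right)} = 160 + 19 = 179$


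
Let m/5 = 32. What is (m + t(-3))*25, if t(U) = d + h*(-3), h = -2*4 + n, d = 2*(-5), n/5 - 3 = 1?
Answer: 2850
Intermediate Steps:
m = 160 (m = 5*32 = 160)
n = 20 (n = 15 + 5*1 = 15 + 5 = 20)
d = -10
h = 12 (h = -2*4 + 20 = -8 + 20 = 12)
t(U) = -46 (t(U) = -10 + 12*(-3) = -10 - 36 = -46)
(m + t(-3))*25 = (160 - 46)*25 = 114*25 = 2850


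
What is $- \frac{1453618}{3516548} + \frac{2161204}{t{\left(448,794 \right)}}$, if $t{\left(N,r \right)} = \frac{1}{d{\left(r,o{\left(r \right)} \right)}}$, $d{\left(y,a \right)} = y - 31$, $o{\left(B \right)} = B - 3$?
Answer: $\frac{2899391455119839}{1758274} \approx 1.649 \cdot 10^{9}$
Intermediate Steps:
$o{\left(B \right)} = -3 + B$
$d{\left(y,a \right)} = -31 + y$
$t{\left(N,r \right)} = \frac{1}{-31 + r}$
$- \frac{1453618}{3516548} + \frac{2161204}{t{\left(448,794 \right)}} = - \frac{1453618}{3516548} + \frac{2161204}{\frac{1}{-31 + 794}} = \left(-1453618\right) \frac{1}{3516548} + \frac{2161204}{\frac{1}{763}} = - \frac{726809}{1758274} + 2161204 \frac{1}{\frac{1}{763}} = - \frac{726809}{1758274} + 2161204 \cdot 763 = - \frac{726809}{1758274} + 1648998652 = \frac{2899391455119839}{1758274}$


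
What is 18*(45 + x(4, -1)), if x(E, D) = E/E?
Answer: 828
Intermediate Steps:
x(E, D) = 1
18*(45 + x(4, -1)) = 18*(45 + 1) = 18*46 = 828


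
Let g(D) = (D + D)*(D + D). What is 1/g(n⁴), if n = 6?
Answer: 1/6718464 ≈ 1.4884e-7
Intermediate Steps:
g(D) = 4*D² (g(D) = (2*D)*(2*D) = 4*D²)
1/g(n⁴) = 1/(4*(6⁴)²) = 1/(4*1296²) = 1/(4*1679616) = 1/6718464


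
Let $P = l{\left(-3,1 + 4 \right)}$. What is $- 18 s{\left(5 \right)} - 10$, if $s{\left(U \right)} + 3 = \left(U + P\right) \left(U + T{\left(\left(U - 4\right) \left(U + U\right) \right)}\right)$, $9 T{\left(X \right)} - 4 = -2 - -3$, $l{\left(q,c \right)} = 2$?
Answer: $-656$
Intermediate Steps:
$P = 2$
$T{\left(X \right)} = \frac{5}{9}$ ($T{\left(X \right)} = \frac{4}{9} + \frac{-2 - -3}{9} = \frac{4}{9} + \frac{-2 + 3}{9} = \frac{4}{9} + \frac{1}{9} \cdot 1 = \frac{4}{9} + \frac{1}{9} = \frac{5}{9}$)
$s{\left(U \right)} = -3 + \left(2 + U\right) \left(\frac{5}{9} + U\right)$ ($s{\left(U \right)} = -3 + \left(U + 2\right) \left(U + \frac{5}{9}\right) = -3 + \left(2 + U\right) \left(\frac{5}{9} + U\right)$)
$- 18 s{\left(5 \right)} - 10 = - 18 \left(- \frac{17}{9} + 5^{2} + \frac{23}{9} \cdot 5\right) - 10 = - 18 \left(- \frac{17}{9} + 25 + \frac{115}{9}\right) - 10 = \left(-18\right) \frac{323}{9} - 10 = -646 - 10 = -656$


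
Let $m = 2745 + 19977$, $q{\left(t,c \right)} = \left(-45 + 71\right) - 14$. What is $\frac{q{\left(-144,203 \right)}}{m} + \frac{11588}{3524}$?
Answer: $\frac{10972701}{3336347} \approx 3.2888$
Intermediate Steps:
$q{\left(t,c \right)} = 12$ ($q{\left(t,c \right)} = 26 - 14 = 12$)
$m = 22722$
$\frac{q{\left(-144,203 \right)}}{m} + \frac{11588}{3524} = \frac{12}{22722} + \frac{11588}{3524} = 12 \cdot \frac{1}{22722} + 11588 \cdot \frac{1}{3524} = \frac{2}{3787} + \frac{2897}{881} = \frac{10972701}{3336347}$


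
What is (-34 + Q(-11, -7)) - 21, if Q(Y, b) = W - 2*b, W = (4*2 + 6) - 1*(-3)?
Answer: -24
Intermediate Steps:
W = 17 (W = (8 + 6) + 3 = 14 + 3 = 17)
Q(Y, b) = 17 - 2*b
(-34 + Q(-11, -7)) - 21 = (-34 + (17 - 2*(-7))) - 21 = (-34 + (17 + 14)) - 21 = (-34 + 31) - 21 = -3 - 21 = -24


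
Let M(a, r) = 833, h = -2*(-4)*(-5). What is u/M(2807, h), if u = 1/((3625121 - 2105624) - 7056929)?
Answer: -1/4612680856 ≈ -2.1679e-10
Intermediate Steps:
h = -40 (h = 8*(-5) = -40)
u = -1/5537432 (u = 1/(1519497 - 7056929) = 1/(-5537432) = -1/5537432 ≈ -1.8059e-7)
u/M(2807, h) = -1/5537432/833 = -1/5537432*1/833 = -1/4612680856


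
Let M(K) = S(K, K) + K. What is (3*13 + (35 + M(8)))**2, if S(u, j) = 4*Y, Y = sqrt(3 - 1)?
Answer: 6756 + 656*sqrt(2) ≈ 7683.7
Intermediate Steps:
Y = sqrt(2) ≈ 1.4142
S(u, j) = 4*sqrt(2)
M(K) = K + 4*sqrt(2) (M(K) = 4*sqrt(2) + K = K + 4*sqrt(2))
(3*13 + (35 + M(8)))**2 = (3*13 + (35 + (8 + 4*sqrt(2))))**2 = (39 + (43 + 4*sqrt(2)))**2 = (82 + 4*sqrt(2))**2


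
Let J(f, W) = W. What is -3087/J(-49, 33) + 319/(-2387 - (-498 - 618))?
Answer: -1311368/13981 ≈ -93.796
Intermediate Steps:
-3087/J(-49, 33) + 319/(-2387 - (-498 - 618)) = -3087/33 + 319/(-2387 - (-498 - 618)) = -3087*1/33 + 319/(-2387 - 1*(-1116)) = -1029/11 + 319/(-2387 + 1116) = -1029/11 + 319/(-1271) = -1029/11 + 319*(-1/1271) = -1029/11 - 319/1271 = -1311368/13981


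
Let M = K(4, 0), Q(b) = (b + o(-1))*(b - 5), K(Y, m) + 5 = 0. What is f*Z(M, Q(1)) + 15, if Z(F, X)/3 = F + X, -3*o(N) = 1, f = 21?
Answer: -468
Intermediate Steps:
o(N) = -⅓ (o(N) = -⅓*1 = -⅓)
K(Y, m) = -5 (K(Y, m) = -5 + 0 = -5)
Q(b) = (-5 + b)*(-⅓ + b) (Q(b) = (b - ⅓)*(b - 5) = (-⅓ + b)*(-5 + b) = (-5 + b)*(-⅓ + b))
M = -5
Z(F, X) = 3*F + 3*X (Z(F, X) = 3*(F + X) = 3*F + 3*X)
f*Z(M, Q(1)) + 15 = 21*(3*(-5) + 3*(5/3 + 1² - 16/3*1)) + 15 = 21*(-15 + 3*(5/3 + 1 - 16/3)) + 15 = 21*(-15 + 3*(-8/3)) + 15 = 21*(-15 - 8) + 15 = 21*(-23) + 15 = -483 + 15 = -468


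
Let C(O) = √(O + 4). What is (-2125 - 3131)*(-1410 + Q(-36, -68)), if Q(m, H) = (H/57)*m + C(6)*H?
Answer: 136519344/19 + 357408*√10 ≈ 8.3155e+6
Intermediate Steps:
C(O) = √(4 + O)
Q(m, H) = H*√10 + H*m/57 (Q(m, H) = (H/57)*m + √(4 + 6)*H = (H*(1/57))*m + √10*H = (H/57)*m + H*√10 = H*m/57 + H*√10 = H*√10 + H*m/57)
(-2125 - 3131)*(-1410 + Q(-36, -68)) = (-2125 - 3131)*(-1410 + (1/57)*(-68)*(-36 + 57*√10)) = -5256*(-1410 + (816/19 - 68*√10)) = -5256*(-25974/19 - 68*√10) = 136519344/19 + 357408*√10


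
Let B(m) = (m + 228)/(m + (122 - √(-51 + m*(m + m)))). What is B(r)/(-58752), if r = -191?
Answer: -851/1334649600 + 37*√72911/4003948800 ≈ 1.8576e-6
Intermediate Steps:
B(m) = (228 + m)/(122 + m - √(-51 + 2*m²)) (B(m) = (228 + m)/(m + (122 - √(-51 + m*(2*m)))) = (228 + m)/(m + (122 - √(-51 + 2*m²))) = (228 + m)/(122 + m - √(-51 + 2*m²)))
B(r)/(-58752) = ((228 - 191)/(122 - 191 - √(-51 + 2*(-191)²)))/(-58752) = (37/(122 - 191 - √(-51 + 2*36481)))*(-1/58752) = (37/(122 - 191 - √(-51 + 72962)))*(-1/58752) = (37/(122 - 191 - √72911))*(-1/58752) = (37/(-69 - √72911))*(-1/58752) = -37/(58752*(-69 - √72911))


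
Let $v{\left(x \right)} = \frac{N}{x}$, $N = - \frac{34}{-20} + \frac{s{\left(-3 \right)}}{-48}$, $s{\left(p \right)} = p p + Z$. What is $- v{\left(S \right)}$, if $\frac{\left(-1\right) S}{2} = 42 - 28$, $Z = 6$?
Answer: $\frac{111}{2240} \approx 0.049554$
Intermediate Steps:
$s{\left(p \right)} = 6 + p^{2}$ ($s{\left(p \right)} = p p + 6 = p^{2} + 6 = 6 + p^{2}$)
$N = \frac{111}{80}$ ($N = - \frac{34}{-20} + \frac{6 + \left(-3\right)^{2}}{-48} = \left(-34\right) \left(- \frac{1}{20}\right) + \left(6 + 9\right) \left(- \frac{1}{48}\right) = \frac{17}{10} + 15 \left(- \frac{1}{48}\right) = \frac{17}{10} - \frac{5}{16} = \frac{111}{80} \approx 1.3875$)
$S = -28$ ($S = - 2 \left(42 - 28\right) = \left(-2\right) 14 = -28$)
$v{\left(x \right)} = \frac{111}{80 x}$
$- v{\left(S \right)} = - \frac{111}{80 \left(-28\right)} = - \frac{111 \left(-1\right)}{80 \cdot 28} = \left(-1\right) \left(- \frac{111}{2240}\right) = \frac{111}{2240}$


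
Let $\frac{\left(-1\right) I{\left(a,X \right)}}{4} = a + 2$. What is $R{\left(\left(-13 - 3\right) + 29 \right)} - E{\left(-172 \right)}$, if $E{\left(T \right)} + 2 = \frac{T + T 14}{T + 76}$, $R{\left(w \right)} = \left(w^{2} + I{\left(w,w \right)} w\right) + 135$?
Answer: $- \frac{4007}{8} \approx -500.88$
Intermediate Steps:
$I{\left(a,X \right)} = -8 - 4 a$ ($I{\left(a,X \right)} = - 4 \left(a + 2\right) = - 4 \left(2 + a\right) = -8 - 4 a$)
$R{\left(w \right)} = 135 + w^{2} + w \left(-8 - 4 w\right)$ ($R{\left(w \right)} = \left(w^{2} + \left(-8 - 4 w\right) w\right) + 135 = \left(w^{2} + w \left(-8 - 4 w\right)\right) + 135 = 135 + w^{2} + w \left(-8 - 4 w\right)$)
$E{\left(T \right)} = -2 + \frac{15 T}{76 + T}$ ($E{\left(T \right)} = -2 + \frac{T + T 14}{T + 76} = -2 + \frac{T + 14 T}{76 + T} = -2 + \frac{15 T}{76 + T}$)
$R{\left(\left(-13 - 3\right) + 29 \right)} - E{\left(-172 \right)} = \left(135 - 8 \left(\left(-13 - 3\right) + 29\right) - 3 \left(\left(-13 - 3\right) + 29\right)^{2}\right) - \frac{-152 + 13 \left(-172\right)}{76 - 172} = \left(135 - 8 \left(-16 + 29\right) - 3 \left(-16 + 29\right)^{2}\right) - \frac{-152 - 2236}{-96} = \left(135 - 104 - 3 \cdot 13^{2}\right) - \left(- \frac{1}{96}\right) \left(-2388\right) = \left(135 - 104 - 507\right) - \frac{199}{8} = -476 - \frac{199}{8} = - \frac{4007}{8}$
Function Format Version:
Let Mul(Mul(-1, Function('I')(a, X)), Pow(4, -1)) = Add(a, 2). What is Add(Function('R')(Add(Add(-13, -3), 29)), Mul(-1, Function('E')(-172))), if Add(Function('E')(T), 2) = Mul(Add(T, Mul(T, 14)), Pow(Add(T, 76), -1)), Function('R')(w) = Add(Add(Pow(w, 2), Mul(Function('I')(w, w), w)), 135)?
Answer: Rational(-4007, 8) ≈ -500.88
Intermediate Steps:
Function('I')(a, X) = Add(-8, Mul(-4, a)) (Function('I')(a, X) = Mul(-4, Add(a, 2)) = Mul(-4, Add(2, a)) = Add(-8, Mul(-4, a)))
Function('R')(w) = Add(135, Pow(w, 2), Mul(w, Add(-8, Mul(-4, w)))) (Function('R')(w) = Add(Add(Pow(w, 2), Mul(Add(-8, Mul(-4, w)), w)), 135) = Add(Add(Pow(w, 2), Mul(w, Add(-8, Mul(-4, w)))), 135) = Add(135, Pow(w, 2), Mul(w, Add(-8, Mul(-4, w)))))
Function('E')(T) = Add(-2, Mul(15, T, Pow(Add(76, T), -1))) (Function('E')(T) = Add(-2, Mul(Add(T, Mul(T, 14)), Pow(Add(T, 76), -1))) = Add(-2, Mul(Add(T, Mul(14, T)), Pow(Add(76, T), -1))) = Add(-2, Mul(Mul(15, T), Pow(Add(76, T), -1))) = Add(-2, Mul(15, T, Pow(Add(76, T), -1))))
Add(Function('R')(Add(Add(-13, -3), 29)), Mul(-1, Function('E')(-172))) = Add(Add(135, Mul(-8, Add(Add(-13, -3), 29)), Mul(-3, Pow(Add(Add(-13, -3), 29), 2))), Mul(-1, Mul(Pow(Add(76, -172), -1), Add(-152, Mul(13, -172))))) = Add(Add(135, Mul(-8, Add(-16, 29)), Mul(-3, Pow(Add(-16, 29), 2))), Mul(-1, Mul(Pow(-96, -1), Add(-152, -2236)))) = Add(Add(135, Mul(-8, 13), Mul(-3, Pow(13, 2))), Mul(-1, Mul(Rational(-1, 96), -2388))) = Add(Add(135, -104, Mul(-3, 169)), Mul(-1, Rational(199, 8))) = Add(Add(135, -104, -507), Rational(-199, 8)) = Add(-476, Rational(-199, 8)) = Rational(-4007, 8)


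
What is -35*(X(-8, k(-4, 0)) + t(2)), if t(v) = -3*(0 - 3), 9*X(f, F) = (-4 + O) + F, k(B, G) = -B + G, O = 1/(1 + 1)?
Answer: -5705/18 ≈ -316.94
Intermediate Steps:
O = ½ (O = 1/2 = ½ ≈ 0.50000)
k(B, G) = G - B
X(f, F) = -7/18 + F/9 (X(f, F) = ((-4 + ½) + F)/9 = (-7/2 + F)/9 = -7/18 + F/9)
t(v) = 9 (t(v) = -3*(-3) = 9)
-35*(X(-8, k(-4, 0)) + t(2)) = -35*((-7/18 + (0 - 1*(-4))/9) + 9) = -35*((-7/18 + (0 + 4)/9) + 9) = -35*((-7/18 + (⅑)*4) + 9) = -35*((-7/18 + 4/9) + 9) = -35*(1/18 + 9) = -35*163/18 = -5705/18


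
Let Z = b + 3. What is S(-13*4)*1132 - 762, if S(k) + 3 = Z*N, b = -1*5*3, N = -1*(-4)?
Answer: -58494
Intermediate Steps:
N = 4
b = -15 (b = -5*3 = -15)
Z = -12 (Z = -15 + 3 = -12)
S(k) = -51 (S(k) = -3 - 12*4 = -3 - 48 = -51)
S(-13*4)*1132 - 762 = -51*1132 - 762 = -57732 - 762 = -58494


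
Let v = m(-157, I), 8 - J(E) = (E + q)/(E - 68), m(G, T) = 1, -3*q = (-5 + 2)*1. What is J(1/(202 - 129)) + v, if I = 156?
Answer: 44741/4963 ≈ 9.0149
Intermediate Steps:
q = 1 (q = -(-5 + 2)/3 = -(-1) = -1/3*(-3) = 1)
J(E) = 8 - (1 + E)/(-68 + E) (J(E) = 8 - (E + 1)/(E - 68) = 8 - (1 + E)/(-68 + E))
v = 1
J(1/(202 - 129)) + v = (-545 + 7/(202 - 129))/(-68 + 1/(202 - 129)) + 1 = (-545 + 7/73)/(-68 + 1/73) + 1 = (-545 + 7*(1/73))/(-68 + 1/73) + 1 = (-545 + 7/73)/(-4963/73) + 1 = -73/4963*(-39778/73) + 1 = 39778/4963 + 1 = 44741/4963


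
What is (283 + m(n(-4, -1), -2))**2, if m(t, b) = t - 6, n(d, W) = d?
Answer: 74529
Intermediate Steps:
m(t, b) = -6 + t
(283 + m(n(-4, -1), -2))**2 = (283 + (-6 - 4))**2 = (283 - 10)**2 = 273**2 = 74529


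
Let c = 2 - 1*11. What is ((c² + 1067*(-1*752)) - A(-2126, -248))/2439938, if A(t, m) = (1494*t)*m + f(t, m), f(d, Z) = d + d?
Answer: -788506563/2439938 ≈ -323.17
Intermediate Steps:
c = -9 (c = 2 - 11 = -9)
f(d, Z) = 2*d
A(t, m) = 2*t + 1494*m*t (A(t, m) = (1494*t)*m + 2*t = 1494*m*t + 2*t = 2*t + 1494*m*t)
((c² + 1067*(-1*752)) - A(-2126, -248))/2439938 = (((-9)² + 1067*(-1*752)) - 2*(-2126)*(1 + 747*(-248)))/2439938 = ((81 + 1067*(-752)) - 2*(-2126)*(1 - 185256))*(1/2439938) = ((81 - 802384) - 2*(-2126)*(-185255))*(1/2439938) = (-802303 - 1*787704260)*(1/2439938) = (-802303 - 787704260)*(1/2439938) = -788506563*1/2439938 = -788506563/2439938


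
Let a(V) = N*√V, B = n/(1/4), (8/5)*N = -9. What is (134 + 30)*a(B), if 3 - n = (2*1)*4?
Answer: -1845*I*√5 ≈ -4125.5*I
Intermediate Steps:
N = -45/8 (N = (5/8)*(-9) = -45/8 ≈ -5.6250)
n = -5 (n = 3 - 2*1*4 = 3 - 2*4 = 3 - 1*8 = 3 - 8 = -5)
B = -20 (B = -5/(1/4) = -5/¼ = -5*4 = -20)
a(V) = -45*√V/8
(134 + 30)*a(B) = (134 + 30)*(-45*I*√5/4) = 164*(-45*I*√5/4) = -1845*I*√5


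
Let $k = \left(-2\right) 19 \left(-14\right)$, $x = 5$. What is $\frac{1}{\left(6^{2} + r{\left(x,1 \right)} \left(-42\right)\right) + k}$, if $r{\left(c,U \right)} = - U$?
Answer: $\frac{1}{610} \approx 0.0016393$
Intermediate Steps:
$k = 532$ ($k = \left(-38\right) \left(-14\right) = 532$)
$\frac{1}{\left(6^{2} + r{\left(x,1 \right)} \left(-42\right)\right) + k} = \frac{1}{\left(6^{2} + \left(-1\right) 1 \left(-42\right)\right) + 532} = \frac{1}{\left(36 - -42\right) + 532} = \frac{1}{\left(36 + 42\right) + 532} = \frac{1}{78 + 532} = \frac{1}{610}$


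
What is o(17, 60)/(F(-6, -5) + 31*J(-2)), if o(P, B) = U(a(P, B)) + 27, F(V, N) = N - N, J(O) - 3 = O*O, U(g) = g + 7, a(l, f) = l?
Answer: 51/217 ≈ 0.23502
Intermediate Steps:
U(g) = 7 + g
J(O) = 3 + O**2 (J(O) = 3 + O*O = 3 + O**2)
F(V, N) = 0
o(P, B) = 34 + P (o(P, B) = (7 + P) + 27 = 34 + P)
o(17, 60)/(F(-6, -5) + 31*J(-2)) = (34 + 17)/(0 + 31*(3 + (-2)**2)) = 51/(0 + 31*(3 + 4)) = 51/(0 + 31*7) = 51/(0 + 217) = 51/217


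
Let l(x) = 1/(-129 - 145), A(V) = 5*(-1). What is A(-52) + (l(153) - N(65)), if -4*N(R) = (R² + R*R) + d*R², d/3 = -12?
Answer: -4920698/137 ≈ -35918.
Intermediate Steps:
d = -36 (d = 3*(-12) = -36)
A(V) = -5
N(R) = 17*R²/2 (N(R) = -((R² + R*R) - 36*R²)/4 = -((R² + R²) - 36*R²)/4 = -(2*R² - 36*R²)/4 = -(-17)*R²/2 = 17*R²/2)
l(x) = -1/274 (l(x) = 1/(-274) = -1/274)
A(-52) + (l(153) - N(65)) = -5 + (-1/274 - 17*65²/2) = -5 + (-1/274 - 17*4225/2) = -5 + (-1/274 - 1*71825/2) = -5 + (-1/274 - 71825/2) = -5 - 4920013/137 = -4920698/137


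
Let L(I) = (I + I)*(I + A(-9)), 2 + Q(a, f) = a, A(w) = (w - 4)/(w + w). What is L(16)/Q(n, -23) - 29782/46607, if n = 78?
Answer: 2685374/419463 ≈ 6.4019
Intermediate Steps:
A(w) = (-4 + w)/(2*w) (A(w) = (-4 + w)/((2*w)) = (-4 + w)*(1/(2*w)) = (-4 + w)/(2*w))
Q(a, f) = -2 + a
L(I) = 2*I*(13/18 + I) (L(I) = (I + I)*(I + (½)*(-4 - 9)/(-9)) = (2*I)*(I + (½)*(-⅑)*(-13)) = (2*I)*(I + 13/18) = (2*I)*(13/18 + I) = 2*I*(13/18 + I))
L(16)/Q(n, -23) - 29782/46607 = ((⅑)*16*(13 + 18*16))/(-2 + 78) - 29782/46607 = ((⅑)*16*(13 + 288))/76 - 29782*1/46607 = ((⅑)*16*301)*(1/76) - 29782/46607 = (4816/9)*(1/76) - 29782/46607 = 1204/171 - 29782/46607 = 2685374/419463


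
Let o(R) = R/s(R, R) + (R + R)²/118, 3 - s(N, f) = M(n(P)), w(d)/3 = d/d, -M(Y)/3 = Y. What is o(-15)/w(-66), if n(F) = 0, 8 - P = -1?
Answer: 155/177 ≈ 0.87571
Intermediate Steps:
P = 9 (P = 8 - 1*(-1) = 8 + 1 = 9)
M(Y) = -3*Y
w(d) = 3 (w(d) = 3*(d/d) = 3*1 = 3)
s(N, f) = 3 (s(N, f) = 3 - (-3)*0 = 3 - 1*0 = 3 + 0 = 3)
o(R) = R/3 + 2*R²/59 (o(R) = R/3 + (R + R)²/118 = R*(⅓) + (2*R)²*(1/118) = R/3 + (4*R²)*(1/118) = R/3 + 2*R²/59)
o(-15)/w(-66) = ((1/177)*(-15)*(59 + 6*(-15)))/3 = ((1/177)*(-15)*(59 - 90))*(⅓) = ((1/177)*(-15)*(-31))*(⅓) = (155/59)*(⅓) = 155/177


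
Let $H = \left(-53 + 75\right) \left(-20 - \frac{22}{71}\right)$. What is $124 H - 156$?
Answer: $- \frac{3944852}{71} \approx -55561.0$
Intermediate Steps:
$H = - \frac{31724}{71}$ ($H = 22 \left(-20 - \frac{22}{71}\right) = 22 \left(- \frac{1442}{71}\right) = - \frac{31724}{71} \approx -446.82$)
$124 H - 156 = 124 \left(- \frac{31724}{71}\right) - 156 = - \frac{3933776}{71} - 156 = - \frac{3944852}{71}$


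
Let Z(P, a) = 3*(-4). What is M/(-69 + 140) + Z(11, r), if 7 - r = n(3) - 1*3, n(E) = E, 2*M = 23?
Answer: -1681/142 ≈ -11.838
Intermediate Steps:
M = 23/2 (M = (1/2)*23 = 23/2 ≈ 11.500)
r = 7 (r = 7 - (3 - 1*3) = 7 - (3 - 3) = 7 - 1*0 = 7 + 0 = 7)
Z(P, a) = -12
M/(-69 + 140) + Z(11, r) = 23/(2*(-69 + 140)) - 12 = (23/2)/71 - 12 = (23/2)*(1/71) - 12 = 23/142 - 12 = -1681/142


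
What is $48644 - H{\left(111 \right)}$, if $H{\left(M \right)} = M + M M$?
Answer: $36212$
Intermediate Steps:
$H{\left(M \right)} = M + M^{2}$
$48644 - H{\left(111 \right)} = 48644 - 111 \left(1 + 111\right) = 48644 - 111 \cdot 112 = 48644 - 12432 = 36212$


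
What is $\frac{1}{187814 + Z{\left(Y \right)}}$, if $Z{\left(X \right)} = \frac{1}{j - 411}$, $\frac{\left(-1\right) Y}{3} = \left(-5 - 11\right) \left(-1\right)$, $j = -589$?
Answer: $\frac{1000}{187813999} \approx 5.3244 \cdot 10^{-6}$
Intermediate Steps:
$Y = -48$ ($Y = - 3 \left(-5 - 11\right) \left(-1\right) = - 3 \left(\left(-16\right) \left(-1\right)\right) = \left(-3\right) 16 = -48$)
$Z{\left(X \right)} = - \frac{1}{1000}$ ($Z{\left(X \right)} = \frac{1}{-589 - 411} = \frac{1}{-1000} = - \frac{1}{1000}$)
$\frac{1}{187814 + Z{\left(Y \right)}} = \frac{1}{187814 - \frac{1}{1000}} = \frac{1}{\frac{187813999}{1000}} = \frac{1000}{187813999}$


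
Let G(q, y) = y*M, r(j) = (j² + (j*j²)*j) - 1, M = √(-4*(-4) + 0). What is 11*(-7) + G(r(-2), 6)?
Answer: -53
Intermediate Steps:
M = 4 (M = √(16 + 0) = √16 = 4)
r(j) = -1 + j² + j⁴ (r(j) = (j² + j³*j) - 1 = (j² + j⁴) - 1 = -1 + j² + j⁴)
G(q, y) = 4*y (G(q, y) = y*4 = 4*y)
11*(-7) + G(r(-2), 6) = 11*(-7) + 4*6 = -77 + 24 = -53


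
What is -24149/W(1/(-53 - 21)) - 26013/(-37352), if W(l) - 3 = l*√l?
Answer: (-7404795052*I + 39*√74)/(56*(√74 + 16428*I)) ≈ -8049.0 - 4.2151*I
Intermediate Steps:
W(l) = 3 + l^(3/2) (W(l) = 3 + l*√l = 3 + l^(3/2))
-24149/W(1/(-53 - 21)) - 26013/(-37352) = -24149/(3 + (1/(-53 - 21))^(3/2)) - 26013/(-37352) = -24149/(3 + (1/(-74))^(3/2)) - 26013*(-1/37352) = -24149/(3 + (-1/74)^(3/2)) + 39/56 = -24149/(3 - I*√74/5476) + 39/56 = 39/56 - 24149/(3 - I*√74/5476)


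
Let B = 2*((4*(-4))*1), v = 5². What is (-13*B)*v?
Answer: 10400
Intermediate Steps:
v = 25
B = -32 (B = 2*(-16*1) = 2*(-16) = -32)
(-13*B)*v = -13*(-32)*25 = 416*25 = 10400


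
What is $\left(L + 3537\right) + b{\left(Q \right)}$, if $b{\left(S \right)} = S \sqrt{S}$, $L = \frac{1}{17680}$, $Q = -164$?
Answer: $\frac{62534161}{17680} - 328 i \sqrt{41} \approx 3537.0 - 2100.2 i$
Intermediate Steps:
$L = \frac{1}{17680} \approx 5.6561 \cdot 10^{-5}$
$b{\left(S \right)} = S^{\frac{3}{2}}$
$\left(L + 3537\right) + b{\left(Q \right)} = \left(\frac{1}{17680} + 3537\right) + \left(-164\right)^{\frac{3}{2}} = \frac{62534161}{17680} - 328 i \sqrt{41}$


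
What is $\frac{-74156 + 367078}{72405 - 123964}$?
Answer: $- \frac{292922}{51559} \approx -5.6813$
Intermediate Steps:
$\frac{-74156 + 367078}{72405 - 123964} = \frac{292922}{-51559} = 292922 \left(- \frac{1}{51559}\right) = - \frac{292922}{51559}$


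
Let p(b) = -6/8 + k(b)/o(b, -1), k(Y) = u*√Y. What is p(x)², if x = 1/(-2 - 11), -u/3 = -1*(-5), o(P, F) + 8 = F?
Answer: 653/1872 - 5*I*√13/26 ≈ 0.34882 - 0.69338*I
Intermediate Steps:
o(P, F) = -8 + F
u = -15 (u = -(-3)*(-5) = -3*5 = -15)
k(Y) = -15*√Y
x = -1/13 (x = 1/(-13) = -1/13 ≈ -0.076923)
p(b) = -¾ + 5*√b/3 (p(b) = -6/8 + (-15*√b)/(-8 - 1) = -6*⅛ - 15*√b/(-9) = -¾ - 15*√b*(-⅑) = -¾ + 5*√b/3)
p(x)² = (-¾ + 5*√(-1/13)/3)² = (-¾ + 5*(I*√13/13)/3)² = (-¾ + 5*I*√13/39)²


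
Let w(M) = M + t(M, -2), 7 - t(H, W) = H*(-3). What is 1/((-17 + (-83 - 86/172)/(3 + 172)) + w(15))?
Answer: 350/17333 ≈ 0.020193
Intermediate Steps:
t(H, W) = 7 + 3*H (t(H, W) = 7 - H*(-3) = 7 - (-3)*H = 7 + 3*H)
w(M) = 7 + 4*M (w(M) = M + (7 + 3*M) = 7 + 4*M)
1/((-17 + (-83 - 86/172)/(3 + 172)) + w(15)) = 1/((-17 + (-83 - 86/172)/(3 + 172)) + (7 + 4*15)) = 1/((-17 + (-83 - 86*1/172)/175) + (7 + 60)) = 1/((-17 + (-83 - 1/2)*(1/175)) + 67) = 1/((-17 - 167/2*1/175) + 67) = 1/((-17 - 167/350) + 67) = 1/(-6117/350 + 67) = 1/(17333/350) = 350/17333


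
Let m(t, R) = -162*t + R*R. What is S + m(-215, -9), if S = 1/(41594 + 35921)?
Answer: 2706126166/77515 ≈ 34911.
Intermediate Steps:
m(t, R) = R² - 162*t (m(t, R) = -162*t + R² = R² - 162*t)
S = 1/77515 ≈ 1.2901e-5
S + m(-215, -9) = 1/77515 + ((-9)² - 162*(-215)) = 1/77515 + (81 + 34830) = 1/77515 + 34911 = 2706126166/77515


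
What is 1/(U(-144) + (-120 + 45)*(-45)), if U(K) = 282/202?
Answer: 101/341016 ≈ 0.00029617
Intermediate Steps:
U(K) = 141/101 (U(K) = 282*(1/202) = 141/101)
1/(U(-144) + (-120 + 45)*(-45)) = 1/(141/101 + (-120 + 45)*(-45)) = 1/(141/101 - 75*(-45)) = 1/(141/101 + 3375) = 1/(341016/101) = 101/341016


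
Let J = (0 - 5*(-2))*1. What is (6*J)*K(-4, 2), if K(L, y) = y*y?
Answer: 240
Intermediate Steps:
K(L, y) = y**2
J = 10 (J = (0 + 10)*1 = 10*1 = 10)
(6*J)*K(-4, 2) = (6*10)*2**2 = 60*4 = 240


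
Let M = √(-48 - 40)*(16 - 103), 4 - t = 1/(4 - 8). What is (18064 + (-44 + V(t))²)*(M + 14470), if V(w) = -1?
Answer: 290687830 - 3495486*I*√22 ≈ 2.9069e+8 - 1.6395e+7*I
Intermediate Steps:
t = 17/4 (t = 4 - 1/(4 - 8) = 4 - 1/(-4) = 4 - 1*(-¼) = 4 + ¼ = 17/4 ≈ 4.2500)
M = -174*I*√22 (M = √(-88)*(-87) = (2*I*√22)*(-87) = -174*I*√22 ≈ -816.13*I)
(18064 + (-44 + V(t))²)*(M + 14470) = (18064 + (-44 - 1)²)*(-174*I*√22 + 14470) = (18064 + (-45)²)*(14470 - 174*I*√22) = (18064 + 2025)*(14470 - 174*I*√22) = 20089*(14470 - 174*I*√22) = 290687830 - 3495486*I*√22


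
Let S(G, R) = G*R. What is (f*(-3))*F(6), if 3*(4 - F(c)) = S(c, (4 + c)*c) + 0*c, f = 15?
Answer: 5220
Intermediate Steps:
F(c) = 4 - c²*(4 + c)/3 (F(c) = 4 - (c*((4 + c)*c) + 0*c)/3 = 4 - (c*(c*(4 + c)) + 0)/3 = 4 - (c²*(4 + c) + 0)/3 = 4 - c²*(4 + c)/3)
(f*(-3))*F(6) = (15*(-3))*(4 - ⅓*6²*(4 + 6)) = -45*(4 - ⅓*36*10) = -45*(4 - 120) = -45*(-116) = 5220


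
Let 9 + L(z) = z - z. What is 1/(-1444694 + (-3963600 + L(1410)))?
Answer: -1/5408303 ≈ -1.8490e-7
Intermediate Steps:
L(z) = -9 (L(z) = -9 + (z - z) = -9 + 0 = -9)
1/(-1444694 + (-3963600 + L(1410))) = 1/(-1444694 + (-3963600 - 9)) = 1/(-1444694 - 3963609) = 1/(-5408303) = -1/5408303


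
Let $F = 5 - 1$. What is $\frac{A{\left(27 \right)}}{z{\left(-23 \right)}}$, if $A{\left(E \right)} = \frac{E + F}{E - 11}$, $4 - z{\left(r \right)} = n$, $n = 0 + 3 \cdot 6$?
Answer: $- \frac{31}{224} \approx -0.13839$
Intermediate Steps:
$F = 4$
$n = 18$ ($n = 0 + 18 = 18$)
$z{\left(r \right)} = -14$ ($z{\left(r \right)} = 4 - 18 = -14$)
$A{\left(E \right)} = \frac{4 + E}{-11 + E}$ ($A{\left(E \right)} = \frac{E + 4}{E - 11} = \frac{4 + E}{-11 + E}$)
$\frac{A{\left(27 \right)}}{z{\left(-23 \right)}} = \frac{\frac{1}{-11 + 27} \left(4 + 27\right)}{-14} = \frac{1}{16} \cdot 31 \left(- \frac{1}{14}\right) = \frac{31}{16} \left(- \frac{1}{14}\right) = - \frac{31}{224}$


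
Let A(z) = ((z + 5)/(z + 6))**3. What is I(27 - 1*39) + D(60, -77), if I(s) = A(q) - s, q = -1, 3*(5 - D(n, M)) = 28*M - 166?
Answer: 98939/125 ≈ 791.51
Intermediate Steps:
D(n, M) = 181/3 - 28*M/3 (D(n, M) = 5 - (28*M - 166)/3 = 5 - (-166 + 28*M)/3 = 5 + (166/3 - 28*M/3) = 181/3 - 28*M/3)
A(z) = (5 + z)**3/(6 + z)**3 (A(z) = ((5 + z)/(6 + z))**3 = (5 + z)**3/(6 + z)**3)
I(s) = 64/125 - s (I(s) = (5 - 1)**3/(6 - 1)**3 - s = 4**3/5**3 - s = 64*(1/125) - s = 64/125 - s)
I(27 - 1*39) + D(60, -77) = (64/125 - (27 - 1*39)) + (181/3 - 28/3*(-77)) = (64/125 - (27 - 39)) + (181/3 + 2156/3) = (64/125 - 1*(-12)) + 779 = (64/125 + 12) + 779 = 1564/125 + 779 = 98939/125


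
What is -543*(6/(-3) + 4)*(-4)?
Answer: 4344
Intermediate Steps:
-543*(6/(-3) + 4)*(-4) = -543*(6*(-⅓) + 4)*(-4) = -543*(-2 + 4)*(-4) = -1086*(-4) = -543*(-8) = 4344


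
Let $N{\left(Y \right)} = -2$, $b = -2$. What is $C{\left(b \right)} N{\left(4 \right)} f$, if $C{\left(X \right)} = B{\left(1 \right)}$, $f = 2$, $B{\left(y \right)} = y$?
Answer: $-4$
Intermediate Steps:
$C{\left(X \right)} = 1$
$C{\left(b \right)} N{\left(4 \right)} f = 1 \left(-2\right) 2 = \left(-2\right) 2 = -4$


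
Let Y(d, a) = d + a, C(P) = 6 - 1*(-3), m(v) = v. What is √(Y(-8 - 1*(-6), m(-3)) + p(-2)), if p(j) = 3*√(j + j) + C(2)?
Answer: √(4 + 6*I) ≈ 2.3676 + 1.2671*I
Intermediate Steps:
C(P) = 9 (C(P) = 6 + 3 = 9)
p(j) = 9 + 3*√2*√j (p(j) = 3*√(j + j) + 9 = 3*√(2*j) + 9 = 3*(√2*√j) + 9 = 3*√2*√j + 9 = 9 + 3*√2*√j)
Y(d, a) = a + d
√(Y(-8 - 1*(-6), m(-3)) + p(-2)) = √((-3 + (-8 - 1*(-6))) + (9 + 3*√2*√(-2))) = √((-3 + (-8 + 6)) + (9 + 3*√2*(I*√2))) = √((-3 - 2) + (9 + 6*I)) = √(-5 + (9 + 6*I)) = √(4 + 6*I)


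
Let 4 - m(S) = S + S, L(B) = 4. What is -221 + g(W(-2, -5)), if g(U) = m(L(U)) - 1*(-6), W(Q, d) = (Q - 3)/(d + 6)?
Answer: -219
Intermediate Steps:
m(S) = 4 - 2*S (m(S) = 4 - (S + S) = 4 - 2*S)
W(Q, d) = (-3 + Q)/(6 + d)
g(U) = 2 (g(U) = (4 - 2*4) - 1*(-6) = (4 - 8) + 6 = -4 + 6 = 2)
-221 + g(W(-2, -5)) = -221 + 2 = -219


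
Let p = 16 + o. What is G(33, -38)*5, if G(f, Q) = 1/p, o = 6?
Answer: 5/22 ≈ 0.22727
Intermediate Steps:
p = 22 (p = 16 + 6 = 22)
G(f, Q) = 1/22
G(33, -38)*5 = (1/22)*5 = 5/22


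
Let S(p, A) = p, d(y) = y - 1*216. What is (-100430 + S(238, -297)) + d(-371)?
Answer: -100779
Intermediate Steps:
d(y) = -216 + y (d(y) = y - 216 = -216 + y)
(-100430 + S(238, -297)) + d(-371) = (-100430 + 238) + (-216 - 371) = -100192 - 587 = -100779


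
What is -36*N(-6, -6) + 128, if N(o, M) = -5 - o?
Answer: 92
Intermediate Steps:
-36*N(-6, -6) + 128 = -36*(-5 - 1*(-6)) + 128 = -36*(-5 + 6) + 128 = -36*1 + 128 = -36 + 128 = 92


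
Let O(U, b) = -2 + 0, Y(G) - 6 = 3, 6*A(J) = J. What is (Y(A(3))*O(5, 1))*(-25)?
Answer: 450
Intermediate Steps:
A(J) = J/6
Y(G) = 9 (Y(G) = 6 + 3 = 9)
O(U, b) = -2
(Y(A(3))*O(5, 1))*(-25) = (9*(-2))*(-25) = -18*(-25) = 450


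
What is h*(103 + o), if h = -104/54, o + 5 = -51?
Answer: -2444/27 ≈ -90.519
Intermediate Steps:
o = -56 (o = -5 - 51 = -56)
h = -52/27 (h = -104*1/54 = -52/27 ≈ -1.9259)
h*(103 + o) = -52*(103 - 56)/27 = -52/27*47 = -2444/27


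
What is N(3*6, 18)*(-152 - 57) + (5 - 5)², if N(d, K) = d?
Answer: -3762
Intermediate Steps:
N(3*6, 18)*(-152 - 57) + (5 - 5)² = (3*6)*(-152 - 57) + (5 - 5)² = 18*(-209) + 0² = -3762 + 0 = -3762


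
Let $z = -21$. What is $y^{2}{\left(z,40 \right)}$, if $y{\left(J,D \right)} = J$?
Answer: $441$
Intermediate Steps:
$y^{2}{\left(z,40 \right)} = \left(-21\right)^{2} = 441$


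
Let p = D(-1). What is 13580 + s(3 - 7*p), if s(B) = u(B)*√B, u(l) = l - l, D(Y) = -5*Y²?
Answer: 13580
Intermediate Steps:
u(l) = 0
p = -5 (p = -5*(-1)² = -5*1 = -5)
s(B) = 0 (s(B) = 0*√B = 0)
13580 + s(3 - 7*p) = 13580 + 0 = 13580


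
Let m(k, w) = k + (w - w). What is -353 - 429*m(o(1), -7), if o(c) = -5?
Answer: 1792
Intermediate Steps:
m(k, w) = k (m(k, w) = k + 0 = k)
-353 - 429*m(o(1), -7) = -353 - 429*(-5) = -353 + 2145 = 1792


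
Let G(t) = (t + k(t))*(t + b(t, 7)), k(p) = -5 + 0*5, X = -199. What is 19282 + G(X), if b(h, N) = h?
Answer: 100474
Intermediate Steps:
k(p) = -5 (k(p) = -5 + 0 = -5)
G(t) = 2*t*(-5 + t) (G(t) = (t - 5)*(t + t) = (-5 + t)*(2*t) = 2*t*(-5 + t))
19282 + G(X) = 19282 + 2*(-199)*(-5 - 199) = 19282 + 2*(-199)*(-204) = 19282 + 81192 = 100474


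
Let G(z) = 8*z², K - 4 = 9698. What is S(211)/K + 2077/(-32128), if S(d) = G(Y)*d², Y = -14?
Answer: 22885725385/3180672 ≈ 7195.3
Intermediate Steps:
K = 9702 (K = 4 + 9698 = 9702)
S(d) = 1568*d² (S(d) = (8*(-14)²)*d² = (8*196)*d² = 1568*d²)
S(211)/K + 2077/(-32128) = (1568*211²)/9702 + 2077/(-32128) = (1568*44521)*(1/9702) + 2077*(-1/32128) = 69808928*(1/9702) - 2077/32128 = 712336/99 - 2077/32128 = 22885725385/3180672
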